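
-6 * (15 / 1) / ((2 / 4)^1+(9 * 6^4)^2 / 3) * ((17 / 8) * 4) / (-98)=153 / 888852797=0.00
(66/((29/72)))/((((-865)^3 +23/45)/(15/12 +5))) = -668250/422307542479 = -0.00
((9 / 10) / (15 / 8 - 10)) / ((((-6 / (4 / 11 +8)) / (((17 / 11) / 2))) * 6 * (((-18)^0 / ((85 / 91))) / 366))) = 4865604 / 715715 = 6.80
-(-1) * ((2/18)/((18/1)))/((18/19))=19/2916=0.01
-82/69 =-1.19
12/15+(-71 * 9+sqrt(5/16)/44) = -3191/5+sqrt(5)/176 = -638.19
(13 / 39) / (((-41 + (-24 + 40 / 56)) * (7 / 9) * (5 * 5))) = -1 / 3750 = -0.00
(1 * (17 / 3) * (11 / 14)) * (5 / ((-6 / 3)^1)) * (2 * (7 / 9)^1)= -935 / 54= -17.31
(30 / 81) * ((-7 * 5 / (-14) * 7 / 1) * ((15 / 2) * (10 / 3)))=4375 / 27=162.04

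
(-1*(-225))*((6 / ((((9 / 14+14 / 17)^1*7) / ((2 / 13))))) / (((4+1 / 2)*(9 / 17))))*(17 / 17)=115600 / 13611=8.49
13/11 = 1.18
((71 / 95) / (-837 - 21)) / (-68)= 71 / 5542680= 0.00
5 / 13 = 0.38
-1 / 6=-0.17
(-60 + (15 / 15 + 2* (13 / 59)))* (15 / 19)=-51825 / 1121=-46.23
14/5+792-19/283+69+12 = 1239162/1415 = 875.73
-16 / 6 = -8 / 3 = -2.67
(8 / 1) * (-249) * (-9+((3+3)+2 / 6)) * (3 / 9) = 5312 / 3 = 1770.67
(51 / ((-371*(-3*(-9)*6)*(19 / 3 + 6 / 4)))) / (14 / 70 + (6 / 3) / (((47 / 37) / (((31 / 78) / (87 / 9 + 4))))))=-45305 / 102794454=-0.00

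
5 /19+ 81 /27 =62 /19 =3.26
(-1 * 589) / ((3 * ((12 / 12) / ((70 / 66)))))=-208.23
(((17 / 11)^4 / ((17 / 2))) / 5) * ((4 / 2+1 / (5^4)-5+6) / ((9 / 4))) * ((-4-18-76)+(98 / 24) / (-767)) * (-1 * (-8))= -133022730628928 / 947501465625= -140.39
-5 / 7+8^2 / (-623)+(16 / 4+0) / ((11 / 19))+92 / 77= 49937 / 6853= 7.29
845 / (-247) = -65 / 19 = -3.42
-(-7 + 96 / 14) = 1 / 7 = 0.14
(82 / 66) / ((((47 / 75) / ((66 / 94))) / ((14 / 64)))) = 21525 / 70688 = 0.30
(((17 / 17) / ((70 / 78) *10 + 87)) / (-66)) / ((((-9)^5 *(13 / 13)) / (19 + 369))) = 2522 / 2431224477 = 0.00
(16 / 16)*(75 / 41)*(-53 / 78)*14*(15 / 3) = -46375 / 533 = -87.01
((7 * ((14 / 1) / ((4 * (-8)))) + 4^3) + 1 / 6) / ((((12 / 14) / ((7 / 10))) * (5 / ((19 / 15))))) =2730623 / 216000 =12.64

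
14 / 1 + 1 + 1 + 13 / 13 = 17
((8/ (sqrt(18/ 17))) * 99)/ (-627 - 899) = -66 * sqrt(34)/ 763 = -0.50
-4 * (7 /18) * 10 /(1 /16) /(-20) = 112 /9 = 12.44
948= 948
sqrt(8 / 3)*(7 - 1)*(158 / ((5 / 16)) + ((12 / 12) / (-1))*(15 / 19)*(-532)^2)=-4458688*sqrt(6) / 5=-2184302.10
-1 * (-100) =100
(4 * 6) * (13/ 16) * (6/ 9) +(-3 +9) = 19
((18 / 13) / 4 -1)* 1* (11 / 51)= -11 / 78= -0.14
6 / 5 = 1.20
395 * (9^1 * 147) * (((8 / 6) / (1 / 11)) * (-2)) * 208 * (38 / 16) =-7572605040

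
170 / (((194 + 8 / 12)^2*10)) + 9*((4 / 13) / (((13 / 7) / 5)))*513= 220451803137 / 57638464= 3824.73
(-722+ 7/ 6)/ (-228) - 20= -23035/ 1368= -16.84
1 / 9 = 0.11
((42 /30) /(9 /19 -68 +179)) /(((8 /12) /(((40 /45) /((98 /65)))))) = 0.01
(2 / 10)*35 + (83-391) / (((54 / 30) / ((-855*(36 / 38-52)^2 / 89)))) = 7244941837 / 1691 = 4284412.68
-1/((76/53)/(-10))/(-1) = -6.97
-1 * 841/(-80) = 841/80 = 10.51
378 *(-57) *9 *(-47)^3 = 20132733222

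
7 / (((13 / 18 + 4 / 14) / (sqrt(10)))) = 882 * sqrt(10) / 127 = 21.96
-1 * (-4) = 4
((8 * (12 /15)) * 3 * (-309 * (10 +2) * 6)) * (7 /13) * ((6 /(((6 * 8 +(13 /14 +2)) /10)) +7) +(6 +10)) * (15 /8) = -96650384544 /9269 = -10427272.04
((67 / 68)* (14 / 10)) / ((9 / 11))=5159 / 3060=1.69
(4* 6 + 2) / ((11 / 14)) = 364 / 11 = 33.09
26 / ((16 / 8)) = 13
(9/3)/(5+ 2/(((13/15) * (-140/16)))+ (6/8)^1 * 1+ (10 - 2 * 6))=364/423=0.86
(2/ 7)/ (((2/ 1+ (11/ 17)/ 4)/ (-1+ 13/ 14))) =-68/ 7203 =-0.01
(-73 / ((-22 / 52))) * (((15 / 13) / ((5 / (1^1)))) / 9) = 146 / 33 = 4.42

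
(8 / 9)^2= 64 / 81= 0.79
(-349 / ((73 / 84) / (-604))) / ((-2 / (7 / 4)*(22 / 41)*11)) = -317616873 / 8833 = -35957.98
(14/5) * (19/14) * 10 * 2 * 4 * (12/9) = 1216/3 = 405.33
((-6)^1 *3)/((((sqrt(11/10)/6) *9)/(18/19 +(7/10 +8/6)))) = -3398 *sqrt(110)/1045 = -34.10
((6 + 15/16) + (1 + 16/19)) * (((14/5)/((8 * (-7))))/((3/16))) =-2669/1140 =-2.34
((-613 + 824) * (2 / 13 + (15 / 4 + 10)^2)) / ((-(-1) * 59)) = 8304327 / 12272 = 676.69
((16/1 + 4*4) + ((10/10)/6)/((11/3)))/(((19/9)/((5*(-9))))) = -285525/418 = -683.07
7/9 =0.78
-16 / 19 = -0.84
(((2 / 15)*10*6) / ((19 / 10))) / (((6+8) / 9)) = 360 / 133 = 2.71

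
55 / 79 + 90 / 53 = 10025 / 4187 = 2.39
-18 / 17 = -1.06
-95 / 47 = -2.02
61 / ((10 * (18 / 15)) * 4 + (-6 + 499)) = 61 / 541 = 0.11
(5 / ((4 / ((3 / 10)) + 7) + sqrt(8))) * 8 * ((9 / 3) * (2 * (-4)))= -175680 / 3649 + 17280 * sqrt(2) / 3649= -41.45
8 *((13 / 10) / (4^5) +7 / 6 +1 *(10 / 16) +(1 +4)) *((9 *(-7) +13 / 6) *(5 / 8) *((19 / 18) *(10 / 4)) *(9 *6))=-7235944325 / 24576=-294431.33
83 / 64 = 1.30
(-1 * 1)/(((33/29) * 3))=-29/99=-0.29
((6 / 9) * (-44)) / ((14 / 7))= -44 / 3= -14.67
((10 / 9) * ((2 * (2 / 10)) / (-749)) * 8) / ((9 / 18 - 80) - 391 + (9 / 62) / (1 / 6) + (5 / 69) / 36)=273792 / 27086206091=0.00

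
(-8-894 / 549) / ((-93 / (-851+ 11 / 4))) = -87.82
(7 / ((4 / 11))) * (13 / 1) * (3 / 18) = 1001 / 24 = 41.71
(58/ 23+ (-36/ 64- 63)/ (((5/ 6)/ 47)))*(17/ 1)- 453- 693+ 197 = -56901867/ 920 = -61849.86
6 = 6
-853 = -853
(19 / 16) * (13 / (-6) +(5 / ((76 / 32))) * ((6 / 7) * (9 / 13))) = -9517 / 8736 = -1.09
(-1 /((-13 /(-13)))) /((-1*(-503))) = -0.00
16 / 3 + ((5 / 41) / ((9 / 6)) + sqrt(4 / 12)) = sqrt(3) / 3 + 222 / 41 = 5.99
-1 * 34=-34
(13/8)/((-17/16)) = -26/17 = -1.53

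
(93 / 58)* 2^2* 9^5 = 10983114 / 29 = 378728.07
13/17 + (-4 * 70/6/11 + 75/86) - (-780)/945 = -1803667/1013166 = -1.78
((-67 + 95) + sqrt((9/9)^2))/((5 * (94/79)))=2291/470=4.87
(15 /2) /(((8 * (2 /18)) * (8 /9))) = 1215 /128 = 9.49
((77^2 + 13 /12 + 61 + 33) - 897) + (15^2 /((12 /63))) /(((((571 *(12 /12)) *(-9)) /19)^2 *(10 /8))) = 6686574355 /1304164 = 5127.10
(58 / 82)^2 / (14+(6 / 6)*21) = 841 / 58835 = 0.01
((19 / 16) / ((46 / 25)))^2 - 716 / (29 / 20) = -7750543595 / 15709184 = -493.38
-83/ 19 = -4.37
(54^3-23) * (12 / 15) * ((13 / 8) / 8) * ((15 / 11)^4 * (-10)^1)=-103615858125 / 117128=-884637.82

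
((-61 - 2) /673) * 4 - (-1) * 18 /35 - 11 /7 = -33721 /23555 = -1.43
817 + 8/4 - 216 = 603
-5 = -5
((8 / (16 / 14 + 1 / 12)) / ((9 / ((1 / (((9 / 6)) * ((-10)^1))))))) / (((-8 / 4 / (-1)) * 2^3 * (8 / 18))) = -7 / 1030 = -0.01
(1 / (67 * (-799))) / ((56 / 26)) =-13 / 1498924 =-0.00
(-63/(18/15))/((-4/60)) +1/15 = 23627/30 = 787.57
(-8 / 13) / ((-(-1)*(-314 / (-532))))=-2128 / 2041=-1.04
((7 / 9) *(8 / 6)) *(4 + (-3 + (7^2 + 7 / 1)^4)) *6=550731832 / 9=61192425.78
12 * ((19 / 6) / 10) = 3.80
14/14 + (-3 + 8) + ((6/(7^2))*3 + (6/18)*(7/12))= 11575/1764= 6.56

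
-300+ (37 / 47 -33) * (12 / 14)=-107784 / 329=-327.61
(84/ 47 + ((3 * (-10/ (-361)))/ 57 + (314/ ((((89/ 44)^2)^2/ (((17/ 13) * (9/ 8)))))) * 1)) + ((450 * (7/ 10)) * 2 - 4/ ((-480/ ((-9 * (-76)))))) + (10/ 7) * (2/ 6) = 36750969750494857073/ 55218084170047890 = 665.56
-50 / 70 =-5 / 7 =-0.71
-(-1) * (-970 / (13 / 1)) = -970 / 13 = -74.62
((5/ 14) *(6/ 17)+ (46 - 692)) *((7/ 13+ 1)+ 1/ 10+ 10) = -7516.98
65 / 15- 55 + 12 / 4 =-143 / 3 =-47.67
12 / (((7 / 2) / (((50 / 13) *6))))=7200 / 91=79.12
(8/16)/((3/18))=3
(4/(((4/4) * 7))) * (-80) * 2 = -640/7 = -91.43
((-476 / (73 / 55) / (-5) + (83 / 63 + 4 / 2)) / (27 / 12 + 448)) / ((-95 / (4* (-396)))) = 48593600 / 17485909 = 2.78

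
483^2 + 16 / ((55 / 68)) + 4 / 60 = 7699192 / 33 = 233308.85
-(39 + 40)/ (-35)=79/ 35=2.26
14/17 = 0.82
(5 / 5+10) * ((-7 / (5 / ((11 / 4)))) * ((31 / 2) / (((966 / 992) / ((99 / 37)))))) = -7674546 / 4255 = -1803.65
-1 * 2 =-2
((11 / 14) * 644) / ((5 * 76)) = 253 / 190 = 1.33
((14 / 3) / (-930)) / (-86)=0.00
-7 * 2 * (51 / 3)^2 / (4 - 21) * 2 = 476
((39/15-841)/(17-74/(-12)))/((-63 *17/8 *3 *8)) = 8384/744345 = 0.01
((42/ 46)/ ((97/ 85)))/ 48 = 595/ 35696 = 0.02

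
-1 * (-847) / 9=847 / 9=94.11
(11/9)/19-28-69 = -16576/171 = -96.94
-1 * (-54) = 54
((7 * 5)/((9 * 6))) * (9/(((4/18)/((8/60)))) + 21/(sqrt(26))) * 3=245 * sqrt(26)/156 + 21/2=18.51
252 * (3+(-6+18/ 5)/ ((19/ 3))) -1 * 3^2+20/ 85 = 1052561/ 1615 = 651.74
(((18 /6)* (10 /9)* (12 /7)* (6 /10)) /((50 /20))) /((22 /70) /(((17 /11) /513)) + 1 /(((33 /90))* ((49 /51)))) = 20944 /1636557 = 0.01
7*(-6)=-42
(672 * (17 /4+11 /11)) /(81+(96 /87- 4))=34104 /755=45.17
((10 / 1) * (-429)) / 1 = -4290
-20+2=-18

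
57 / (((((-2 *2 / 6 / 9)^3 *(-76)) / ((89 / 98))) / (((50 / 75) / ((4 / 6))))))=5255361 / 3136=1675.82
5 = 5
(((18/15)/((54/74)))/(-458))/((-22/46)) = 851/113355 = 0.01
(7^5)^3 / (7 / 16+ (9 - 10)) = -8440109351009.78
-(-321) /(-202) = -1.59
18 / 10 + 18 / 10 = 18 / 5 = 3.60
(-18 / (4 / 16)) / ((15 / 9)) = -216 / 5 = -43.20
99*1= 99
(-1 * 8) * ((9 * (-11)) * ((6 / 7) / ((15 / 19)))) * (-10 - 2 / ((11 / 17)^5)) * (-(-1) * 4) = -48703251456 / 512435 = -95042.79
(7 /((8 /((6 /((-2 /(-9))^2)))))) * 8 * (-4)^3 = -54432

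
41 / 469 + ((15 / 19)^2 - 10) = -1572764 / 169309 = -9.29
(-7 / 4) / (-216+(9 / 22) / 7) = 539 / 66510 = 0.01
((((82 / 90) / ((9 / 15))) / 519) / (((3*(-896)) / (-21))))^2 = 1681 / 3217230544896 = 0.00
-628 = -628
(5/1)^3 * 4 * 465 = 232500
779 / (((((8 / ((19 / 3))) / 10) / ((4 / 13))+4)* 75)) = 14801 / 6285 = 2.35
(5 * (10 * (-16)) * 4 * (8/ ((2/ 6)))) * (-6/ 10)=46080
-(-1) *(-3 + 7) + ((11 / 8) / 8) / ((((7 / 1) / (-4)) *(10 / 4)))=1109 / 280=3.96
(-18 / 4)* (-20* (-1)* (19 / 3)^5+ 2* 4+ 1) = -49524167 / 54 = -917114.20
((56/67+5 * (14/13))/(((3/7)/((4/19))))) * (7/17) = 353976/281333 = 1.26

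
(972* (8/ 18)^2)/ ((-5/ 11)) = -2112/ 5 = -422.40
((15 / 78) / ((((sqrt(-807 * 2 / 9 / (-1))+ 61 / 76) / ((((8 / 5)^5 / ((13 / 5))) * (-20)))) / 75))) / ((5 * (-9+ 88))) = 2734424064 / 206695175375 - 1135607808 * sqrt(1614) / 206695175375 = -0.21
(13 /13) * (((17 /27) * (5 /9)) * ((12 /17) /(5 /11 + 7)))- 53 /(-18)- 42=-259187 /6642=-39.02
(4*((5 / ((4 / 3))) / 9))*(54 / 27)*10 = 100 / 3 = 33.33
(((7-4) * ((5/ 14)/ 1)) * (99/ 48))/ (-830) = -99/ 37184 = -0.00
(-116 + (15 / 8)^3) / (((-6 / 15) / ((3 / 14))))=840255 / 14336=58.61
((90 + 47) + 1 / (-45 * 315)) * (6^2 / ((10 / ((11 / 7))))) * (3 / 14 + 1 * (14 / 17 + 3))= 20528607154 / 6559875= 3129.42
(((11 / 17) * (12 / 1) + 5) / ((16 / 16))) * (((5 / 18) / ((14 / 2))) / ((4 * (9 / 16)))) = 310 / 1377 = 0.23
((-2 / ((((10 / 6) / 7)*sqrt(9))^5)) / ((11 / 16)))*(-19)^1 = 10218656 / 34375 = 297.27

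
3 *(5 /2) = 15 /2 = 7.50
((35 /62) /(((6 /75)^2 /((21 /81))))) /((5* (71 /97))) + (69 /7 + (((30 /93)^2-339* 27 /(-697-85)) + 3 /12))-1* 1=1095742430053 /40337621352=27.16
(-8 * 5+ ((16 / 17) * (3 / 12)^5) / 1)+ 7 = -35903 / 1088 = -33.00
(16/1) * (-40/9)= -71.11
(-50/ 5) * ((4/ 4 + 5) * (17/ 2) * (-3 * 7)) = 10710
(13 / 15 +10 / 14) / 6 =83 / 315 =0.26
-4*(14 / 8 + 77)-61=-376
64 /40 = 8 /5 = 1.60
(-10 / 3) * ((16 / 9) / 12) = -40 / 81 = -0.49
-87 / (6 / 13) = -188.50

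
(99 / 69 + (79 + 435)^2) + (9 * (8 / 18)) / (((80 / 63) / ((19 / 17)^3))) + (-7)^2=597201596371 / 2259980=264250.83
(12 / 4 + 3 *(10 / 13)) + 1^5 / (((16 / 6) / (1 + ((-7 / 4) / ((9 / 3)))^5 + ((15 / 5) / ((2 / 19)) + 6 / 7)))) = 1006364579 / 60383232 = 16.67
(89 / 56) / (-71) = -89 / 3976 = -0.02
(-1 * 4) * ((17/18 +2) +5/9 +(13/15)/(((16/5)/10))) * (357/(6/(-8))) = 35462/3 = 11820.67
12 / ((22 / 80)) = 480 / 11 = 43.64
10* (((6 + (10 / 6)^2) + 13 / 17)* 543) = 2642600 / 51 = 51815.69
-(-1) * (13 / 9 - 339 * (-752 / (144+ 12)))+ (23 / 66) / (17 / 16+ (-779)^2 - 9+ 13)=20438721035231 / 12496174119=1635.60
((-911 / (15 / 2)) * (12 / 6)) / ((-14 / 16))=29152 / 105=277.64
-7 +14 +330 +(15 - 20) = 332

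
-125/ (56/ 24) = -375/ 7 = -53.57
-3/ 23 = -0.13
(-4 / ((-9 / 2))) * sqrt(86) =8 * sqrt(86) / 9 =8.24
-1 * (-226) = 226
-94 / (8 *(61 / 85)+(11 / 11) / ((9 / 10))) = -35955 / 2621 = -13.72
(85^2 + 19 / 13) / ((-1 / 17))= -1597048 / 13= -122849.85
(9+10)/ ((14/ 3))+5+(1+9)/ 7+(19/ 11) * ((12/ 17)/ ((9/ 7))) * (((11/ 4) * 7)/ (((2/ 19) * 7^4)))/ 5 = 131378/ 12495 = 10.51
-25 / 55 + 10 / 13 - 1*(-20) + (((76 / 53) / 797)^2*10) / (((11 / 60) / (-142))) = 5177000047705 / 255155197583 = 20.29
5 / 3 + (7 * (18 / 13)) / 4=319 / 78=4.09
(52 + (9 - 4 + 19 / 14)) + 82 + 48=2637 / 14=188.36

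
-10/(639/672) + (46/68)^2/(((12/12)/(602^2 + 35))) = 40835949763/246228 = 165846.08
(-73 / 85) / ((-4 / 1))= 0.21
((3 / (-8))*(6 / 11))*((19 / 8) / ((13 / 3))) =-513 / 4576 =-0.11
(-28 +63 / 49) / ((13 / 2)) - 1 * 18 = -2012 / 91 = -22.11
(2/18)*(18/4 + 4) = 17/18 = 0.94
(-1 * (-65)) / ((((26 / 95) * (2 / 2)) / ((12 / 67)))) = 2850 / 67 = 42.54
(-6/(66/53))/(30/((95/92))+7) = -1007/7535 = -0.13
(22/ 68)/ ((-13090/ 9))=-0.00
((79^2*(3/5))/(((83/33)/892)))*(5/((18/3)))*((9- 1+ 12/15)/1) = 4041621672/415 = 9738847.40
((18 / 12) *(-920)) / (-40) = 69 / 2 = 34.50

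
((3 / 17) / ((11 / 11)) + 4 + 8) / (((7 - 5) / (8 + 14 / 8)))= 8073 / 136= 59.36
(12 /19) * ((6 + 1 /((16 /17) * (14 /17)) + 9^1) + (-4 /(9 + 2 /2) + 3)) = 63471 /5320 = 11.93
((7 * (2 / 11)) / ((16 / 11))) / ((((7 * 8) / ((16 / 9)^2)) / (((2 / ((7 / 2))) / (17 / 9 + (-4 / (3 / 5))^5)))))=-0.00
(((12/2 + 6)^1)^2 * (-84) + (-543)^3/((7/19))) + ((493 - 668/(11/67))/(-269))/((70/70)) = -9001401425664/20713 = -434577387.42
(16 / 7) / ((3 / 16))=256 / 21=12.19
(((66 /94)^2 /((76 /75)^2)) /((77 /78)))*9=195463125 /44657144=4.38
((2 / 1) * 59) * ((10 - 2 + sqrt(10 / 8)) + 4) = 59 * sqrt(5) + 1416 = 1547.93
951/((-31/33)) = -31383/31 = -1012.35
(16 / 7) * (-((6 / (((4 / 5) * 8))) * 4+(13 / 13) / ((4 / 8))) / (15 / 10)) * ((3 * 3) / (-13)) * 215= 118680 / 91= 1304.18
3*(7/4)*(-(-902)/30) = 3157/20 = 157.85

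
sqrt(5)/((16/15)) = 2.10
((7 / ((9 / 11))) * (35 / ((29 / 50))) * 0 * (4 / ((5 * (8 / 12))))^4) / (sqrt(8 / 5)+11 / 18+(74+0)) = 0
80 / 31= 2.58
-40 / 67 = -0.60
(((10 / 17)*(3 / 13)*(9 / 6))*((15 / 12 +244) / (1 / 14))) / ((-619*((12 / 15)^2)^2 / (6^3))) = -5214628125 / 8755136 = -595.61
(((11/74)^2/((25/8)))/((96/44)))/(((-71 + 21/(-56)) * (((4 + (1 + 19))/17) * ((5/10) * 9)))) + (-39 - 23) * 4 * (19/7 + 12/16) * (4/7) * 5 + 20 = -2434.69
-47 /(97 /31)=-1457 /97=-15.02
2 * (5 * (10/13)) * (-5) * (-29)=14500/13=1115.38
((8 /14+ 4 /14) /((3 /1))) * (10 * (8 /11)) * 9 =1440 /77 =18.70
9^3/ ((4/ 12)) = 2187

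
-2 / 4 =-1 / 2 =-0.50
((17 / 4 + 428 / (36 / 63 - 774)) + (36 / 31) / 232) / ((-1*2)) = -1.85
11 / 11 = 1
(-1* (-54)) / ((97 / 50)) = 2700 / 97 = 27.84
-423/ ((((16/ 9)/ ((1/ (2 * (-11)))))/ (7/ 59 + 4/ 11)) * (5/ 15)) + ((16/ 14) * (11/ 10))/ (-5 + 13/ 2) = 395454589/ 23987040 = 16.49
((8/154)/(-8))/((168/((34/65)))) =-17/840840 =-0.00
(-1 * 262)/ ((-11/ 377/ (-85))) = -763253.64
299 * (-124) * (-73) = 2706548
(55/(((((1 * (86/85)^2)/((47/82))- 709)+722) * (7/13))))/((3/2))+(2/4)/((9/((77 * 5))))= 5481668555/210879774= 25.99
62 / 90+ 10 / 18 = 56 / 45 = 1.24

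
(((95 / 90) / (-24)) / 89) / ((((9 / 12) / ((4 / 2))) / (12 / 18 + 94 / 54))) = -1235 / 389286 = -0.00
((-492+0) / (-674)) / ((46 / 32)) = 0.51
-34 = -34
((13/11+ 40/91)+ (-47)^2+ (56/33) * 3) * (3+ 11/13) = 110896400/13013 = 8521.97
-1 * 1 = -1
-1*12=-12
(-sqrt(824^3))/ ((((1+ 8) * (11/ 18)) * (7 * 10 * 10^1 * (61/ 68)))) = -56032 * sqrt(206)/ 117425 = -6.85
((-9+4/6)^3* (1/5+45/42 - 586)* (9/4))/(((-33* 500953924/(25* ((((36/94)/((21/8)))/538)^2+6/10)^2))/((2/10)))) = -142669948881744644872275625/1720990692700840845854306795744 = -0.00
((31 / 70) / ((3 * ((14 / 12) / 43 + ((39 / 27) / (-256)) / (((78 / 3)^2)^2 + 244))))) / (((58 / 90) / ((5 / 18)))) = 585095289600 / 249488380603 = 2.35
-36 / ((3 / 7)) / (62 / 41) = -1722 / 31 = -55.55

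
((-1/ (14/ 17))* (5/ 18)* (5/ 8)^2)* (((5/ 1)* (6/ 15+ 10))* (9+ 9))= -123.33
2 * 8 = 16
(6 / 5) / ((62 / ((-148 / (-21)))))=148 / 1085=0.14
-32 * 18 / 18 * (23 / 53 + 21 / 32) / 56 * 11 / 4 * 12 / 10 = -61017 / 29680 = -2.06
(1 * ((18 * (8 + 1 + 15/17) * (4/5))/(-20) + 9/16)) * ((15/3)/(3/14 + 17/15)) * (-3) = 2807217/38488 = 72.94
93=93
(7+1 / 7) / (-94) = -25 / 329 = -0.08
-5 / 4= -1.25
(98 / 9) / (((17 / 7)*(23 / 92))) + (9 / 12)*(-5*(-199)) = 764.18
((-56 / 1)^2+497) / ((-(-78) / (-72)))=-43596 / 13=-3353.54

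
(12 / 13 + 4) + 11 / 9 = 719 / 117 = 6.15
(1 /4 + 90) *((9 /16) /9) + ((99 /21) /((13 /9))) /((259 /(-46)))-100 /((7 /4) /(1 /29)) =135191989 /43744064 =3.09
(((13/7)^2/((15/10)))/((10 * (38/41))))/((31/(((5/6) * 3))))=6929/346332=0.02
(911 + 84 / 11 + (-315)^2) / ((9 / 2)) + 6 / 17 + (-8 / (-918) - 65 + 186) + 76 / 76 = 112978964 / 5049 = 22376.50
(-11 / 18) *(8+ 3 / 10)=-913 / 180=-5.07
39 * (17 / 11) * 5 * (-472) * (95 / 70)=-14864460 / 77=-193044.94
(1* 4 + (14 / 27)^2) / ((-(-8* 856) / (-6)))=-389 / 104004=-0.00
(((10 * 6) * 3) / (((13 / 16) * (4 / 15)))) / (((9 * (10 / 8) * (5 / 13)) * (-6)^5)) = -2 / 81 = -0.02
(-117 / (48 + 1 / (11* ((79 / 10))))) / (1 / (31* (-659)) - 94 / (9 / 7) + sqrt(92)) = 3437042275128033* sqrt(23) / 3704603595842743289 + 251286147913766823 / 7409207191685486578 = 0.04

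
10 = 10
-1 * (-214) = 214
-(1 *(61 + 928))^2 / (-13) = 978121 / 13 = 75240.08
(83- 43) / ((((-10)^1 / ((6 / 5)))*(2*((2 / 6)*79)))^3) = -729 / 1540746875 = -0.00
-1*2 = -2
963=963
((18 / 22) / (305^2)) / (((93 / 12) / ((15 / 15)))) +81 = 2569443561 / 31721525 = 81.00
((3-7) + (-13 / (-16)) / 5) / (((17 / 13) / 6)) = -11973 / 680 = -17.61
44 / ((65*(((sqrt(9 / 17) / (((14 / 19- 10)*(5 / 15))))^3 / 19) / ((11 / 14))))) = -22428606464*sqrt(17) / 119741895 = -772.29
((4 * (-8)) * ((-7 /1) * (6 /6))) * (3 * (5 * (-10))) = -33600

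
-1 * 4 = -4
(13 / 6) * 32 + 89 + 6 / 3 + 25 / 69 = 3696 / 23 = 160.70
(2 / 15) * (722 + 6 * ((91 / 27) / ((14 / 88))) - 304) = 9812 / 135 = 72.68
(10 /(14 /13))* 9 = 585 /7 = 83.57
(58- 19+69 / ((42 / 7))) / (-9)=-101 / 18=-5.61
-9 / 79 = -0.11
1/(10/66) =33/5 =6.60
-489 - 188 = -677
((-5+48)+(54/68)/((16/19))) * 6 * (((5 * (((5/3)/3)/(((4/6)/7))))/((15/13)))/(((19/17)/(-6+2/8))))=-250165825/7296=-34288.08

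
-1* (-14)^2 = -196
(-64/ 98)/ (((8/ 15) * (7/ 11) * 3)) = -220/ 343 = -0.64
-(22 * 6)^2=-17424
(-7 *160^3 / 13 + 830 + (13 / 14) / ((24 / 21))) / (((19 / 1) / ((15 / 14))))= -982669695 / 7904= -124325.62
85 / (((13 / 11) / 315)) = 294525 / 13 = 22655.77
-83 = -83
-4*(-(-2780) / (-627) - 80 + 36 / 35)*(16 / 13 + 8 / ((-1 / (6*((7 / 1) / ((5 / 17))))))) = -28582402048 / 75075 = -380717.98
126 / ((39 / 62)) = 200.31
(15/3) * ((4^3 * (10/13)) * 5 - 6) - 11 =15467/13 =1189.77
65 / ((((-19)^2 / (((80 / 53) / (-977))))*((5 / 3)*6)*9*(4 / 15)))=-650 / 56078823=-0.00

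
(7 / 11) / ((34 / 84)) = 294 / 187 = 1.57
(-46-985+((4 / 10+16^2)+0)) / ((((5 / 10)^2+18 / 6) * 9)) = -5164 / 195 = -26.48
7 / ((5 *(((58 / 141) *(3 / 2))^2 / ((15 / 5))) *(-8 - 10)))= -15463 / 25230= -0.61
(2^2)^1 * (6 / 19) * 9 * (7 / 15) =504 / 95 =5.31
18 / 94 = 9 / 47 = 0.19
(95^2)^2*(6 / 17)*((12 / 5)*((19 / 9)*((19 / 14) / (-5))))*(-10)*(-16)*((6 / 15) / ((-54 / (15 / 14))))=376367048000 / 7497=50202354.01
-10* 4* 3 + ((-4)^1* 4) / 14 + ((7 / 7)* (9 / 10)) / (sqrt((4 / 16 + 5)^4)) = -29672 / 245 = -121.11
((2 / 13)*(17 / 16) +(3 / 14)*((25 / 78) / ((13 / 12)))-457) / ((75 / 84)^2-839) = 5501874 / 10096229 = 0.54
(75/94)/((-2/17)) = -1275/188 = -6.78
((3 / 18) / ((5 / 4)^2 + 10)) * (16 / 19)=128 / 10545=0.01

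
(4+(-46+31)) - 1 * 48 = -59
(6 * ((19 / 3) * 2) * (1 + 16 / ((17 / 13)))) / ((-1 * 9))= -1900 / 17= -111.76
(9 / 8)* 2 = 9 / 4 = 2.25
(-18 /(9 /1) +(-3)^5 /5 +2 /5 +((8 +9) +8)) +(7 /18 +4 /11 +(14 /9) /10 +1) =-23059 /990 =-23.29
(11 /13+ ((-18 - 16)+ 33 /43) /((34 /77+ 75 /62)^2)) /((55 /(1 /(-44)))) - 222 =-339305846568787 /1528436982644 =-222.00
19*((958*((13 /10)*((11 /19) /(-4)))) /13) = -5269 /20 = -263.45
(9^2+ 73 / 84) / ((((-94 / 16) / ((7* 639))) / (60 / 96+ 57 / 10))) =-370594653 / 940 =-394249.63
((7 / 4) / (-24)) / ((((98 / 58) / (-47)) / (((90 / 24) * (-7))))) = -6815 / 128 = -53.24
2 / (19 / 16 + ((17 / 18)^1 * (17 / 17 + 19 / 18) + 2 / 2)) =2592 / 5351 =0.48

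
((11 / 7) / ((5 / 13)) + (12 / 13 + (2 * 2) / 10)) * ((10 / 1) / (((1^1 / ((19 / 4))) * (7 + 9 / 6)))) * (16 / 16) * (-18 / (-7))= 841662 / 10829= 77.72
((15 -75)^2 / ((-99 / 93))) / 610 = -3720 / 671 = -5.54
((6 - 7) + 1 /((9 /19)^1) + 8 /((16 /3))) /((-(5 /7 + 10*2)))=-329 /2610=-0.13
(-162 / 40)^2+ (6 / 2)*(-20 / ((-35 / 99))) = 521127 / 2800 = 186.12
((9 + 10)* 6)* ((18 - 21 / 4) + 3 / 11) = 32661 / 22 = 1484.59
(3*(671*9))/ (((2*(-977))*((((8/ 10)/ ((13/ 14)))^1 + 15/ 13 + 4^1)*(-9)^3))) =43615/ 20628378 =0.00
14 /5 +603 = 3029 /5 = 605.80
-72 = -72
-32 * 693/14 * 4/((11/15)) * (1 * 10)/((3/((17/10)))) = -48960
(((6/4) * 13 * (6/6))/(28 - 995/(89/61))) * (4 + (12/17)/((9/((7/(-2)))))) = -109915/989451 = -0.11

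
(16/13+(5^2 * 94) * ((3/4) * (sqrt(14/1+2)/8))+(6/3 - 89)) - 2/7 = 289451/364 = 795.20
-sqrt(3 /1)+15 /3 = 5 - sqrt(3) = 3.27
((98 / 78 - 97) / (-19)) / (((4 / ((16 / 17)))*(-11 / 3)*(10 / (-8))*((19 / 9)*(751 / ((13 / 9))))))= 59744 / 253488785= 0.00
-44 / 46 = -0.96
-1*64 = -64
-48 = -48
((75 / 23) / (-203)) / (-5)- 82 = -382843 / 4669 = -82.00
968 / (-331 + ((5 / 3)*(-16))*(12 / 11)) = -10648 / 3961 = -2.69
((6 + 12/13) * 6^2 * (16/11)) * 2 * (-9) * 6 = -5598720/143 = -39151.89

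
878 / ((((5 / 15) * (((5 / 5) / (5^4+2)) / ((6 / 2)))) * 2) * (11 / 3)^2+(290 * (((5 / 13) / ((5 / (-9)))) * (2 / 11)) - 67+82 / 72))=-2318731272 / 270324565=-8.58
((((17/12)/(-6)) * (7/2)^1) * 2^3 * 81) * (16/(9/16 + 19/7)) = -959616/367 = -2614.76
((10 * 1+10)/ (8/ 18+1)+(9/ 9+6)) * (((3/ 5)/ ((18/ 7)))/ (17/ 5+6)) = 1897/ 3666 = 0.52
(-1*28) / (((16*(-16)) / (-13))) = -91 / 64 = -1.42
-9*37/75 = -111/25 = -4.44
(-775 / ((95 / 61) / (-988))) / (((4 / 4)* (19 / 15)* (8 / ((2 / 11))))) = 8821.65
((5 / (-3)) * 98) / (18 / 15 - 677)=2450 / 10137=0.24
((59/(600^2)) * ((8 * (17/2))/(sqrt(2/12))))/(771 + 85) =1003 * sqrt(6)/77040000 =0.00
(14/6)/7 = 1/3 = 0.33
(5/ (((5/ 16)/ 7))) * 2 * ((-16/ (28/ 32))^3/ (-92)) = 16777216/ 1127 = 14886.62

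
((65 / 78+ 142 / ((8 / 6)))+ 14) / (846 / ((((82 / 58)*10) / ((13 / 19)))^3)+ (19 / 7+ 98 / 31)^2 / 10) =4051382321599522000 / 118473926644203903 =34.20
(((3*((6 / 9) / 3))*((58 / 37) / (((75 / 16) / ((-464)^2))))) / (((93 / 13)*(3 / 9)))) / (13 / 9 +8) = 5194661888 / 2437375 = 2131.25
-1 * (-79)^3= 493039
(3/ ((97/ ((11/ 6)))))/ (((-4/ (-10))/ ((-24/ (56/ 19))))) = -3135/ 2716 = -1.15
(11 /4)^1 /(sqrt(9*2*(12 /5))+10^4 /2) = 34375 /62499892-33*sqrt(30) /249999568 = 0.00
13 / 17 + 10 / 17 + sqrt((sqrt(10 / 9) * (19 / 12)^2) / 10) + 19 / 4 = 6.62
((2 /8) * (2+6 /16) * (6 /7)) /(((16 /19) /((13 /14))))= 14079 /25088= 0.56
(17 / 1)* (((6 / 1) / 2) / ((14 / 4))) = 102 / 7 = 14.57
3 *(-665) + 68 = -1927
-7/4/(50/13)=-91/200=-0.46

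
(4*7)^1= 28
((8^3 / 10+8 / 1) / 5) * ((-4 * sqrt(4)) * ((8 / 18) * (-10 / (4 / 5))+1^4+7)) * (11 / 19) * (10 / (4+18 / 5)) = -573056 / 3249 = -176.38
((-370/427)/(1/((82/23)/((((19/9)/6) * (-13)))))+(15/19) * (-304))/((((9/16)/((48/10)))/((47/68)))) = -1411.55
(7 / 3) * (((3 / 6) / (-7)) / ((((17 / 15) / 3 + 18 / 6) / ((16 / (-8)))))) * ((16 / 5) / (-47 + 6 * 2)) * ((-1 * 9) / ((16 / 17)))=459 / 5320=0.09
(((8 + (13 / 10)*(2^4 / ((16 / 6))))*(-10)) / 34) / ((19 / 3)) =-237 / 323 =-0.73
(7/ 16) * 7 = 49/ 16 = 3.06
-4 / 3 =-1.33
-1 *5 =-5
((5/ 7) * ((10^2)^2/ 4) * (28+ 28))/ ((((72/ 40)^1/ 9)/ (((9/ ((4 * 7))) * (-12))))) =-13500000/ 7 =-1928571.43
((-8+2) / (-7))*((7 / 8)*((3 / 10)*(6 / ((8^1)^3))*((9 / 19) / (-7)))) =-243 / 1361920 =-0.00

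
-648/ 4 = -162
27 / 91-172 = -15625 / 91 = -171.70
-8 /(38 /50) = -200 /19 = -10.53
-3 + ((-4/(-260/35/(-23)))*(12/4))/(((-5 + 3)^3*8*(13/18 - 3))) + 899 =15277829/17056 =895.75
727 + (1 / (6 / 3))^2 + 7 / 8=5825 / 8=728.12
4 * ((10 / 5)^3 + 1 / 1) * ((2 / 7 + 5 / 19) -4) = -124.24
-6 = -6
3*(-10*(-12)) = 360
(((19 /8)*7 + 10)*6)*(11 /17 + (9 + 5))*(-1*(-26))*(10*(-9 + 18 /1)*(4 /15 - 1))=-68258619 /17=-4015212.88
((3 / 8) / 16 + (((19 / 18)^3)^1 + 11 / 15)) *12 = 901799 / 38880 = 23.19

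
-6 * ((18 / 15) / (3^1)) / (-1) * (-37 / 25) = -444 / 125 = -3.55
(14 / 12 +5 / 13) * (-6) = -121 / 13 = -9.31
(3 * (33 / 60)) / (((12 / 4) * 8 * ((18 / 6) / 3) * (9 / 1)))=11 / 1440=0.01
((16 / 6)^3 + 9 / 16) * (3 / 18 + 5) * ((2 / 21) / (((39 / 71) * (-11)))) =-2652205 / 1667952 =-1.59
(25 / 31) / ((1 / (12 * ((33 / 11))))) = 900 / 31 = 29.03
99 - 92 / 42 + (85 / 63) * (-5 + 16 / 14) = 13466 / 147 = 91.61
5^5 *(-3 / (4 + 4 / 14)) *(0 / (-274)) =0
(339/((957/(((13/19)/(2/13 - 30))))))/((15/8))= -38194/8818755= -0.00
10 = 10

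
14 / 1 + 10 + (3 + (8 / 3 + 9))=116 / 3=38.67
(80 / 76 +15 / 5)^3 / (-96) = -456533 / 658464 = -0.69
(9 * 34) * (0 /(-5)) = 0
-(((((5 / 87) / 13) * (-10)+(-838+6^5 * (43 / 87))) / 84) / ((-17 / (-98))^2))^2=-1359187354449080464 / 961531252929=-1413565.45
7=7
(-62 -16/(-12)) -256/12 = -82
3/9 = 1/3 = 0.33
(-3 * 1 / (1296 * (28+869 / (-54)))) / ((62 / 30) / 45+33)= -675 / 114742064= -0.00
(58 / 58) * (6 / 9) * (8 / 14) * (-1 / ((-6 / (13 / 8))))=13 / 126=0.10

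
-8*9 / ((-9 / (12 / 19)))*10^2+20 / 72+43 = 187601 / 342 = 548.54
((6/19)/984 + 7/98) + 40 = 874045/21812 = 40.07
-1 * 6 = -6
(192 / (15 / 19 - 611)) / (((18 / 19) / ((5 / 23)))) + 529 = 211567417 / 399993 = 528.93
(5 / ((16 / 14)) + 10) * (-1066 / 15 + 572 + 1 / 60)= 230437 / 32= 7201.16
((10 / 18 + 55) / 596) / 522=125 / 700002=0.00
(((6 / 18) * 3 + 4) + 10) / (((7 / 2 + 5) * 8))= 15 / 68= 0.22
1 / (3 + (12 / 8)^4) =16 / 129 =0.12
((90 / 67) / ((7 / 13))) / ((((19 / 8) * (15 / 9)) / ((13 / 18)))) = 4056 / 8911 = 0.46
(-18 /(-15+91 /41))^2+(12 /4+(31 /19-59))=-52.38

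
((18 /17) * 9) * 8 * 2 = 2592 /17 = 152.47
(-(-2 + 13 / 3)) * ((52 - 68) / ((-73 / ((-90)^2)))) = -4142.47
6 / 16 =3 / 8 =0.38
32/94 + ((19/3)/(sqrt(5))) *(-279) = 16/47 - 1767 *sqrt(5)/5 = -789.89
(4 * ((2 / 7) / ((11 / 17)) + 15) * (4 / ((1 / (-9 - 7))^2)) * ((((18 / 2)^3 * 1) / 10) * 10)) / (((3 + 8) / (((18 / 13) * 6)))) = 383436177408 / 11011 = 34823011.30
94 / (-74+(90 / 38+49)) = -893 / 215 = -4.15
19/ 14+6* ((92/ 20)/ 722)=35261/ 25270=1.40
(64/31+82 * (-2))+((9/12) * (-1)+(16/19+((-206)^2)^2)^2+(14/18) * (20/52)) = 16984490058812156594844539/5237388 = 3242931411385247110.74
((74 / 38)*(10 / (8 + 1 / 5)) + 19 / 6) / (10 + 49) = 439 / 4674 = 0.09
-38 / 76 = -0.50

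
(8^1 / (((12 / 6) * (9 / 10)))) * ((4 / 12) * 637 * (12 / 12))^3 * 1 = 10338994120 / 243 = 42547300.91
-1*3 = -3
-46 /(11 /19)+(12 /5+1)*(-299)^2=303883.95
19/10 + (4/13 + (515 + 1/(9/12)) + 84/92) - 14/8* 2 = 2314054/4485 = 515.95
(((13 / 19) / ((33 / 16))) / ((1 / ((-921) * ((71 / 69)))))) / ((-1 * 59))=4533776 / 850839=5.33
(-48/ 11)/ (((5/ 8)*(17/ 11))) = -384/ 85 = -4.52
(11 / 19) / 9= 11 / 171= 0.06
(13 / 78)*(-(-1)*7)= 7 / 6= 1.17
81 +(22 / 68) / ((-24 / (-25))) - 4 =63107 / 816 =77.34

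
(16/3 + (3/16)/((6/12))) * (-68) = -2329/6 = -388.17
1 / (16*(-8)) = -1 / 128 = -0.01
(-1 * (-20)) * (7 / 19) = 140 / 19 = 7.37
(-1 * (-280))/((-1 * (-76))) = 70/19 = 3.68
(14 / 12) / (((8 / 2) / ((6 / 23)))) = 7 / 92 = 0.08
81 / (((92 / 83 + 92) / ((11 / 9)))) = 2739 / 2576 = 1.06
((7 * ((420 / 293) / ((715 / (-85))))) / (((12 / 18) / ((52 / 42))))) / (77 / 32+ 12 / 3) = -45696 / 132143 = -0.35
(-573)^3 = -188132517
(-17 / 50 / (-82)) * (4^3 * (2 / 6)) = 272 / 3075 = 0.09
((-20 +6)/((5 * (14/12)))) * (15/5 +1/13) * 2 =-192/13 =-14.77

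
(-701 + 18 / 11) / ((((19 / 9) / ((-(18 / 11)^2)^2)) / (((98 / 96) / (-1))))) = 7419644631 / 3059969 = 2424.75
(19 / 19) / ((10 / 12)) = 6 / 5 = 1.20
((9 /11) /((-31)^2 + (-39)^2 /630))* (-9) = -5670 /741829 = -0.01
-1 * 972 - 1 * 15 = -987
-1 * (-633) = 633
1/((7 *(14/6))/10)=30/49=0.61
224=224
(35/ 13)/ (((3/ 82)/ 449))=1288630/ 39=33041.79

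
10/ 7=1.43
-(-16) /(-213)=-16 /213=-0.08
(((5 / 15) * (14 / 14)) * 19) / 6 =1.06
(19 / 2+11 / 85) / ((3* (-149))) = -1637 / 75990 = -0.02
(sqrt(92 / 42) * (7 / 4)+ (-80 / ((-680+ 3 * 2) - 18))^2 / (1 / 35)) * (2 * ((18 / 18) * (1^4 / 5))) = 5600 / 29929+ sqrt(966) / 30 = 1.22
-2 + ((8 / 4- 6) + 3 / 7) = -39 / 7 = -5.57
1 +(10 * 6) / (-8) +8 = 3 / 2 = 1.50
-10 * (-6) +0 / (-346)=60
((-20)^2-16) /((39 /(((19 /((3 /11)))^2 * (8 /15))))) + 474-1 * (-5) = 45569989 /1755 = 25965.81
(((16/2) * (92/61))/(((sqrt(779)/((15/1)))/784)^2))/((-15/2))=-13571604480/47519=-285603.75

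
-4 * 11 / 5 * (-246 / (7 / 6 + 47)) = 64944 / 1445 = 44.94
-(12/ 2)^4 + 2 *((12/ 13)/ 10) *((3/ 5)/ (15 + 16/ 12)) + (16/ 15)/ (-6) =-185773708/ 143325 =-1296.17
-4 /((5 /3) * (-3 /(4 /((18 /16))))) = 128 /45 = 2.84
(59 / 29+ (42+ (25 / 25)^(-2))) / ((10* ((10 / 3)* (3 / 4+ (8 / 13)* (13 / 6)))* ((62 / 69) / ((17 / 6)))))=2297907 / 1123750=2.04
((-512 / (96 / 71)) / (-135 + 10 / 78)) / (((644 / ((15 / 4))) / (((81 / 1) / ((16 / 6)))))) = 672867 / 1354976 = 0.50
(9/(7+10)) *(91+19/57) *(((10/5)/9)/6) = 274/153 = 1.79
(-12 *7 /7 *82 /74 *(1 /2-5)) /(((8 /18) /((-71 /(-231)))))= 235791 /5698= 41.38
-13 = -13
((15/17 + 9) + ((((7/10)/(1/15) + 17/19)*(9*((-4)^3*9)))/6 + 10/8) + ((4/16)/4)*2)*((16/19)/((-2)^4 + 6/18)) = -152463162/300713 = -507.01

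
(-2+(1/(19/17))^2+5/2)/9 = 313/2166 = 0.14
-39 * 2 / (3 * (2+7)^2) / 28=-13 / 1134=-0.01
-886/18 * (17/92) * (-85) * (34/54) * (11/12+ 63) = 8346720265/268272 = 31112.90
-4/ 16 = -1/ 4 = -0.25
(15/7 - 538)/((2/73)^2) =-19989079/28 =-713895.68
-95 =-95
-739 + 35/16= -11789/16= -736.81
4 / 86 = 2 / 43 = 0.05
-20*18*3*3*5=-16200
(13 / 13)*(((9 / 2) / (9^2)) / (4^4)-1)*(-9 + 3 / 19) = 32249 / 3648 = 8.84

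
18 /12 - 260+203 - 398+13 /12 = -452.42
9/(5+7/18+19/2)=81/134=0.60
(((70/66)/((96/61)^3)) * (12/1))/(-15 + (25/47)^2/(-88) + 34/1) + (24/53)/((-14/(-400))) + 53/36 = 552352709423197/37878792182784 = 14.58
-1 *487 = -487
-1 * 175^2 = -30625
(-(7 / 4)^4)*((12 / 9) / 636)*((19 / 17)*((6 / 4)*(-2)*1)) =45619 / 691968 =0.07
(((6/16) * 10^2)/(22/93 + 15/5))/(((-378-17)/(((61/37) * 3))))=-255285/1759646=-0.15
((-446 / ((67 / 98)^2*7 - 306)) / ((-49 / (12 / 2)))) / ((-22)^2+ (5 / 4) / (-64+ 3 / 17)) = -65037504 / 174483517585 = -0.00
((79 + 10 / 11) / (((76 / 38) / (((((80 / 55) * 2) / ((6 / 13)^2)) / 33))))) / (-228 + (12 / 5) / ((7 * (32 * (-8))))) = -443672320 / 6117950817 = -0.07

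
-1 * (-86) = 86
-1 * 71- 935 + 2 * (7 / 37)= -37208 / 37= -1005.62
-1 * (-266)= 266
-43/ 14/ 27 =-43/ 378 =-0.11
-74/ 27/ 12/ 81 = -37/ 13122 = -0.00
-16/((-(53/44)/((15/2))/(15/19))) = 79200/1007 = 78.65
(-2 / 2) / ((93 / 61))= -61 / 93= -0.66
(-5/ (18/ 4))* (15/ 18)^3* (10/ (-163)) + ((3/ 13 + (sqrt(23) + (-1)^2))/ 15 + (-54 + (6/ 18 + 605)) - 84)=sqrt(23)/ 15 + 2407004401/ 5149170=467.77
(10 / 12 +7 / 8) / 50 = 41 / 1200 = 0.03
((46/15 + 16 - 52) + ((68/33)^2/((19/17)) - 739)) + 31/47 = -3731757076/4862385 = -767.47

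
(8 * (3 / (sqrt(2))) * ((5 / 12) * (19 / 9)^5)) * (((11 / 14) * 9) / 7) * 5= 680927225 * sqrt(2) / 642978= 1497.68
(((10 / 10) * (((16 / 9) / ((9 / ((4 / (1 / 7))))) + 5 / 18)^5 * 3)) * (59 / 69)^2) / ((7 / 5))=12841688905133600905 / 1239510013142688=10360.29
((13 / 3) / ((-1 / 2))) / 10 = -13 / 15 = -0.87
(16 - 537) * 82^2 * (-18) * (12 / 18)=42038448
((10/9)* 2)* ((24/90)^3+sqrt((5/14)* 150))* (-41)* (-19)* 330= 4387328/405+8569000* sqrt(105)/21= 4192076.77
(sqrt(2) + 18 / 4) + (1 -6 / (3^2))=sqrt(2) + 29 / 6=6.25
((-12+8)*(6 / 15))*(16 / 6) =-64 / 15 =-4.27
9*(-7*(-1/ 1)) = 63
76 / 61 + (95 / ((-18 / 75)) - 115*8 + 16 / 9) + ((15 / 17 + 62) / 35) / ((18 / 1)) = -142934411 / 108885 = -1312.71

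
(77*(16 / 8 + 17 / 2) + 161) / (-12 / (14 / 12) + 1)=-13573 / 130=-104.41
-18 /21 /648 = -0.00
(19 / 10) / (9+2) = 19 / 110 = 0.17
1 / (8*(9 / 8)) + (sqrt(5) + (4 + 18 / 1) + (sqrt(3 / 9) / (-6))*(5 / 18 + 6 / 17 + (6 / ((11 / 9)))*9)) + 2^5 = -150839*sqrt(3) / 60588 + sqrt(5) + 487 / 9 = 52.04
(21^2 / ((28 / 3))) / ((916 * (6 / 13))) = 819 / 7328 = 0.11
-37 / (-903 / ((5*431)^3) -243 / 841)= 311415011368375 / 2431914111048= 128.05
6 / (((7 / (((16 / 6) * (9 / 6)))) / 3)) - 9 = 1.29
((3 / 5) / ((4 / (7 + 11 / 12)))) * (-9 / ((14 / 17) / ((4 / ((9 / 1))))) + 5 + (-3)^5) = -8075 / 28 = -288.39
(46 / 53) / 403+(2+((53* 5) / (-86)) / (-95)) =71008403 / 34900606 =2.03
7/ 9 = 0.78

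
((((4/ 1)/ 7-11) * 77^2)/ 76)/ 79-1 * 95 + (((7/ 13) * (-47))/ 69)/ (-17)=-9638610223/ 91554996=-105.28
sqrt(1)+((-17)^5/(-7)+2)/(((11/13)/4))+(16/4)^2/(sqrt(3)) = 16 * sqrt(3)/3+73833369/77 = 958884.16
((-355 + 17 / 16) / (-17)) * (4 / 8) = 10.41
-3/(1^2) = -3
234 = 234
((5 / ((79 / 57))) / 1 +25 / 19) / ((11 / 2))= 14780 / 16511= 0.90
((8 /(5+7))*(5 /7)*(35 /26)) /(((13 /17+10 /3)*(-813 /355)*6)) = -150875 /13253526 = -0.01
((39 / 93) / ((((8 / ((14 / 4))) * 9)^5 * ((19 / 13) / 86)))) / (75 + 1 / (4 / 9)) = 122136469 / 1408627775766528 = 0.00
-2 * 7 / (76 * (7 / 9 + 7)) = -9 / 380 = -0.02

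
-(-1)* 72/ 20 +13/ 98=1829/ 490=3.73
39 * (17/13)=51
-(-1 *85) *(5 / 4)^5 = 259.40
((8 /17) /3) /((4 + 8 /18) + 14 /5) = 60 /2771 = 0.02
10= 10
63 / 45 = 7 / 5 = 1.40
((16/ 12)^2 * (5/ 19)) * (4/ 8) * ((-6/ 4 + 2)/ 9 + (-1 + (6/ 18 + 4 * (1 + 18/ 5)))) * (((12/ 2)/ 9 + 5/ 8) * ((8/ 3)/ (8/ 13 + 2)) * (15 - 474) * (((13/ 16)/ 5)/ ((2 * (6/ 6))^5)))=-8387639/ 656640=-12.77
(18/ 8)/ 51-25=-1697/ 68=-24.96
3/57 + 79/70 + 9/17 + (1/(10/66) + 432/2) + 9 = 5275153/22610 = 233.31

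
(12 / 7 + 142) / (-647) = -1006 / 4529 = -0.22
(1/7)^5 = 1/16807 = 0.00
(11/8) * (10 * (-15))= -825/4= -206.25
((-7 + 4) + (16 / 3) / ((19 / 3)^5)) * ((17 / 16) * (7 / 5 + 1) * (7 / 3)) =-883813119 / 49521980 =-17.85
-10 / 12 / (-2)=5 / 12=0.42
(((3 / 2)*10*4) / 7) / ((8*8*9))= 5 / 336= 0.01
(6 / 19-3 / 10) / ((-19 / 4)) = -6 / 1805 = -0.00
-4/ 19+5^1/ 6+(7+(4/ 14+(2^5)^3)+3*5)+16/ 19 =32791.75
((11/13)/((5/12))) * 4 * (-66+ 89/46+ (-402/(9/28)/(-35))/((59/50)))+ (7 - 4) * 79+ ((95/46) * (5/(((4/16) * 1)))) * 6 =18558893/88205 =210.41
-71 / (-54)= 71 / 54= 1.31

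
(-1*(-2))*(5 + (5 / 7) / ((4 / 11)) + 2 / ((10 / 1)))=1003 / 70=14.33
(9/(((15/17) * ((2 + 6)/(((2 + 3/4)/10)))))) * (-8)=-561/200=-2.80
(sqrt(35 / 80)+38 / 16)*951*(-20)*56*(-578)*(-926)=-1353944862480-142520511840*sqrt(7)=-1731018693534.28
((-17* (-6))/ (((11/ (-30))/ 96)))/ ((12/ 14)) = -342720/ 11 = -31156.36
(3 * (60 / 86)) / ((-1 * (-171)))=10 / 817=0.01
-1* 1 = -1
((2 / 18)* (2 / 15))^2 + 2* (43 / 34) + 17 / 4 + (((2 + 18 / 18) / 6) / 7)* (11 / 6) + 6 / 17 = 15752951 / 2168775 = 7.26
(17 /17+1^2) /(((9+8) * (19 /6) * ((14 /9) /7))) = 54 /323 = 0.17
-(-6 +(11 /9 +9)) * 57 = -722 /3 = -240.67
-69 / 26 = -2.65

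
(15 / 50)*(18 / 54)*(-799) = -799 / 10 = -79.90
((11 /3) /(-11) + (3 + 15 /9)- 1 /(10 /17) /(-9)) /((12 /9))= 407 /120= 3.39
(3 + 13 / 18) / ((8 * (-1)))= -67 / 144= -0.47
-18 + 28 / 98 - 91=-761 / 7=-108.71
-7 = -7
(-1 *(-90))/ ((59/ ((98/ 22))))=4410/ 649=6.80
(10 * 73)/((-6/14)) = -5110/3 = -1703.33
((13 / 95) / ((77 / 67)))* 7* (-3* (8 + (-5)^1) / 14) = -7839 / 14630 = -0.54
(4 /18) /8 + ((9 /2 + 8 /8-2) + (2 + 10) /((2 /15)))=3367 /36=93.53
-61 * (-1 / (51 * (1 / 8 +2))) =488 / 867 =0.56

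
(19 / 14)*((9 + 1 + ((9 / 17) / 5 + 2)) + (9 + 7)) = 45391 / 1190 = 38.14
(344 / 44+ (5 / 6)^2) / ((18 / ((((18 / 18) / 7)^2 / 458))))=3371 / 159966576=0.00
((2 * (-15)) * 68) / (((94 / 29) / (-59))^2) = -1493035710 / 2209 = -675887.60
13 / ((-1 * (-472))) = 13 / 472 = 0.03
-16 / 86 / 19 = -8 / 817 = -0.01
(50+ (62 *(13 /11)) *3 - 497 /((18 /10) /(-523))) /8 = 14322917 /792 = 18084.49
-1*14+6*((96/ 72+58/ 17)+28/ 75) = 7102/ 425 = 16.71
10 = 10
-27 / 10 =-2.70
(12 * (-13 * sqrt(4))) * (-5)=1560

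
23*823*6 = 113574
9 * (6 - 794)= -7092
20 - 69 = -49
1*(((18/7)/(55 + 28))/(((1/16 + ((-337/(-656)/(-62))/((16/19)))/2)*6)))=3904512/43540721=0.09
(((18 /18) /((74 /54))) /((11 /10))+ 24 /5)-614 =-1238372 /2035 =-608.54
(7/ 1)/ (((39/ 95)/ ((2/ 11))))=1330/ 429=3.10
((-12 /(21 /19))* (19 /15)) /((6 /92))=-66424 /315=-210.87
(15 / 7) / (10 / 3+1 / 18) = 270 / 427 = 0.63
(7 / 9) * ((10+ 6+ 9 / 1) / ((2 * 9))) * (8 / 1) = 700 / 81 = 8.64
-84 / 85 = -0.99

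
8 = 8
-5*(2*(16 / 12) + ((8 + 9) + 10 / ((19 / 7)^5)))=-732970255 / 7428297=-98.67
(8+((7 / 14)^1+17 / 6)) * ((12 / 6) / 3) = 68 / 9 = 7.56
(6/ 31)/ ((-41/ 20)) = -120/ 1271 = -0.09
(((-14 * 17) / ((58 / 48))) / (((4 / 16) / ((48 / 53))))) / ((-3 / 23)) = 8408064 / 1537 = 5470.44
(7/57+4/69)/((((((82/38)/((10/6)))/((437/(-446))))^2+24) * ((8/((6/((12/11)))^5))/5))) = 22.09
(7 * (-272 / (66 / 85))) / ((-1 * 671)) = 80920 / 22143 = 3.65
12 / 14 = 0.86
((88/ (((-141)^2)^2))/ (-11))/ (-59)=8/ 23319995499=0.00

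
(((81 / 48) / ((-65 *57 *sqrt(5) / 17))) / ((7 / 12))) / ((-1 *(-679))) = -459 *sqrt(5) / 117399100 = -0.00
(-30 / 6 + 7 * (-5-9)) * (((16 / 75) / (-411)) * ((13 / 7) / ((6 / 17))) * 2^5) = 5827328 / 647325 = 9.00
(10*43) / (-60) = -43 / 6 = -7.17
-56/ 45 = -1.24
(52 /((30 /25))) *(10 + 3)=1690 /3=563.33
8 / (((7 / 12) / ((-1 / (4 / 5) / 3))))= -40 / 7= -5.71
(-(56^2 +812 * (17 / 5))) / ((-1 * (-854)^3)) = -1053 / 111220690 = -0.00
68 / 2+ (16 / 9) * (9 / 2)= 42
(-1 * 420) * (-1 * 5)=2100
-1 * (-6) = 6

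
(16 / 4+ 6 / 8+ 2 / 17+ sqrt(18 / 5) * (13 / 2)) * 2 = 331 / 34+ 39 * sqrt(10) / 5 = 34.40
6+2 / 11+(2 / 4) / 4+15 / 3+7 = 1611 / 88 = 18.31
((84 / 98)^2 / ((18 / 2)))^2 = 16 / 2401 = 0.01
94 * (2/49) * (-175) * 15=-70500/7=-10071.43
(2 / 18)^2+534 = 534.01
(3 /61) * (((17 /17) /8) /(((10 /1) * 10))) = 3 /48800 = 0.00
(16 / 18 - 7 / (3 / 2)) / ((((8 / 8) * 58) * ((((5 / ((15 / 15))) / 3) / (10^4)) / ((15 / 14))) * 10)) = -8500 / 203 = -41.87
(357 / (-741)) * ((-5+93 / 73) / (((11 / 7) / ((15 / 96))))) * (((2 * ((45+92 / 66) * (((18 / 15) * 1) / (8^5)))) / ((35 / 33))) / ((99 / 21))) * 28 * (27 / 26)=4097612799 / 1161738772480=0.00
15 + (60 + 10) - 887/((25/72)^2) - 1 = -4545708/625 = -7273.13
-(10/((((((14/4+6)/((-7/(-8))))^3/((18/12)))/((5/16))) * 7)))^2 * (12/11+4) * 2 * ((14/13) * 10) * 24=-9926634375/13778044893184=-0.00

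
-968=-968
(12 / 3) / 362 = 2 / 181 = 0.01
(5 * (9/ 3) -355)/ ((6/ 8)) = -1360/ 3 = -453.33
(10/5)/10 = 1/5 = 0.20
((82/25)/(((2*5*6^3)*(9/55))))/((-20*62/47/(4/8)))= -21197/120528000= -0.00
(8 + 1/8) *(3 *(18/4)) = 1755/16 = 109.69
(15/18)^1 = 5/6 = 0.83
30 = 30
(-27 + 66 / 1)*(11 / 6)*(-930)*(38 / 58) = -1263405 / 29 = -43565.69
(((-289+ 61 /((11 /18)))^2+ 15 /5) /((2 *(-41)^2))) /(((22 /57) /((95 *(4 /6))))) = 3908658910 /2237411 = 1746.96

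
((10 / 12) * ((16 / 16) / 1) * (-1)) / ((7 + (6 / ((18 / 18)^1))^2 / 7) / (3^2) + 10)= -21 / 286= -0.07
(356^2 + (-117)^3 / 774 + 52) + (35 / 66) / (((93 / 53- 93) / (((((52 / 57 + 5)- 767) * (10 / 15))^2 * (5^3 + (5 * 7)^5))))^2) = 41305609020660805734362515558449933089843 / 3546904002722712918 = 11645539036002481647083.00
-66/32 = -33/16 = -2.06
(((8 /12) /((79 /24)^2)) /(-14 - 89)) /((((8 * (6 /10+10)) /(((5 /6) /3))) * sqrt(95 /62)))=-40 * sqrt(5890) /1941968283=-0.00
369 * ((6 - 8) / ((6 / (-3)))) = 369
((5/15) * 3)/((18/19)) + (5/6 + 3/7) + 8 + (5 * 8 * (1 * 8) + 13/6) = 41893/126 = 332.48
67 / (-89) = -67 / 89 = -0.75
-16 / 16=-1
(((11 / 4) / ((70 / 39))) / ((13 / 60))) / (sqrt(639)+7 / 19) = -1881 / 461260+107217 * sqrt(71) / 3228820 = 0.28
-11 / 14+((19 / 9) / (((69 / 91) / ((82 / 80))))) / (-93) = -13201883 / 16170840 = -0.82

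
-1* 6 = -6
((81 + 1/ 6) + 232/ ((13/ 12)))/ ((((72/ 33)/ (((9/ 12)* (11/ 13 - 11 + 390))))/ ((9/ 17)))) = 110401335/ 5408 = 20414.45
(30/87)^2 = 100/841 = 0.12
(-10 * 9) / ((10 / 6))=-54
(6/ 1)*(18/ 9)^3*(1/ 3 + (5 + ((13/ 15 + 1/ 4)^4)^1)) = 89271121/ 270000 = 330.63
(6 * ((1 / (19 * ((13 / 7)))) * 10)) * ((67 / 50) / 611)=2814 / 754585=0.00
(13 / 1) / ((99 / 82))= 1066 / 99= 10.77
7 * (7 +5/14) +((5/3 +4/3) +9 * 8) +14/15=3823/30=127.43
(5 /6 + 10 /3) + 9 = 79 /6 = 13.17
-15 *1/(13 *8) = -15/104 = -0.14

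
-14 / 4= -7 / 2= -3.50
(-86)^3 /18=-318028 /9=-35336.44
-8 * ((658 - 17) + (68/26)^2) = -875880/169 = -5182.72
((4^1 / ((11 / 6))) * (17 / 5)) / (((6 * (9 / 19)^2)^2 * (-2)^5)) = -2215457 / 17321040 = -0.13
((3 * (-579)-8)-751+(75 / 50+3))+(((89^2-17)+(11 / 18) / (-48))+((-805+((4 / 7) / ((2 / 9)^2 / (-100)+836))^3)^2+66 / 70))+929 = 7828525177139329557094250848552482837668098586612609 / 11963500652289694026285984098707274866385011680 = 654367.43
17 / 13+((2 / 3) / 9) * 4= 563 / 351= 1.60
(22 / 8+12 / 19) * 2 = 6.76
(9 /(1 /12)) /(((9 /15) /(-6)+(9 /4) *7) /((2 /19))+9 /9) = 4320 /5987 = 0.72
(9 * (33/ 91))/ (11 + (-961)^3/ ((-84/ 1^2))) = 0.00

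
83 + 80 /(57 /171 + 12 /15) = 2611 /17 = 153.59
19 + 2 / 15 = 287 / 15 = 19.13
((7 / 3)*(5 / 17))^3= 42875 / 132651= 0.32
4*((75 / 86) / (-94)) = -75 / 2021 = -0.04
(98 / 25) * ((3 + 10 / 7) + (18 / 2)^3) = 71876 / 25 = 2875.04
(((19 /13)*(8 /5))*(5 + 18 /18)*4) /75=1216 /1625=0.75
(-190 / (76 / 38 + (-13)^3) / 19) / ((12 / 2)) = 1 / 1317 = 0.00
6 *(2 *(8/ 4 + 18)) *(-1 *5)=-1200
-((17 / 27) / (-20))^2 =-289 / 291600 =-0.00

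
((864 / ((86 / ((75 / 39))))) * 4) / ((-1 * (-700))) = 432 / 3913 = 0.11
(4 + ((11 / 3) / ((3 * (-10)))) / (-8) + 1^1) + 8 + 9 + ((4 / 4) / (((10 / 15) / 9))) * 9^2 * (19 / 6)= 2509031 / 720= 3484.77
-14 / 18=-7 / 9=-0.78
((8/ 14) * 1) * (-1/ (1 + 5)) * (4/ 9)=-8/ 189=-0.04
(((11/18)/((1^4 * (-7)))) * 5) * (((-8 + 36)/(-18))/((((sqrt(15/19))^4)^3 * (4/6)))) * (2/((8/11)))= 5692551601/492075000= 11.57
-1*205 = -205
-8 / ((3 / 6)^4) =-128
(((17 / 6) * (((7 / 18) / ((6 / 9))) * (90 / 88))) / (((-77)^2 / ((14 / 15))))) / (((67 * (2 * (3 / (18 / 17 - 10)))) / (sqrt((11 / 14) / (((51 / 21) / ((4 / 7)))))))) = -19 * sqrt(2618) / 382034268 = -0.00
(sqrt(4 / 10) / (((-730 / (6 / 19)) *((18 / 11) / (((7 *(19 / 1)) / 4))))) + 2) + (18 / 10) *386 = 3484 / 5 -77 *sqrt(10) / 43800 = 696.79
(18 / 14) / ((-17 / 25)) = -225 / 119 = -1.89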